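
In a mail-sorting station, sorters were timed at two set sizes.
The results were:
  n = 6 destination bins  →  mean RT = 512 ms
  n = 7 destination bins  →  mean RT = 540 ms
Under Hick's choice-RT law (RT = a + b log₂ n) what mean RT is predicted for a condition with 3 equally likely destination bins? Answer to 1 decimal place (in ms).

Fit slope and intercept:
  b = (540 − 512) / (log₂ 7 − log₂ 6) = 28 / (2.8074 − 2.5850) = 125.904 ms/bit
  a = 512 − 125.904 × 2.5850 = 186.544 ms
Then RT(3) = 186.544 + 125.904 × log₂ 3 = 186.544 + 125.904 × 1.5850 ≈ 386.096 ms.

386.1 ms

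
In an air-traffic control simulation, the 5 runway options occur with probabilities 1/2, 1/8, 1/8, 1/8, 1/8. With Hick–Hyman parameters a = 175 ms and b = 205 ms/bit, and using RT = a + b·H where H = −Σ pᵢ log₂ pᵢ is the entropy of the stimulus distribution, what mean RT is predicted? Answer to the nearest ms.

585 ms

Each term −pᵢ log₂ pᵢ: 0.5·1 + 0.125·3 + 0.125·3 + 0.125·3 + 0.125·3; summed, H = 2.000 bits.
Mean RT = a + bH = 175 + 205·2.000 = 585.00 ms.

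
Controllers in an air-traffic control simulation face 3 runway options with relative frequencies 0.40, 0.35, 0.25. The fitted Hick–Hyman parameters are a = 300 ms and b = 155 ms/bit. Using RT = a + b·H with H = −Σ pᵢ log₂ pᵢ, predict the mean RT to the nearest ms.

Entropy contributions −pᵢ log₂ pᵢ: 0.5288, 0.5301, 0.5000; sum H = 1.5589 bits.
RT = a + bH = 300 + 155·1.5589 = 541.63 ms.

542 ms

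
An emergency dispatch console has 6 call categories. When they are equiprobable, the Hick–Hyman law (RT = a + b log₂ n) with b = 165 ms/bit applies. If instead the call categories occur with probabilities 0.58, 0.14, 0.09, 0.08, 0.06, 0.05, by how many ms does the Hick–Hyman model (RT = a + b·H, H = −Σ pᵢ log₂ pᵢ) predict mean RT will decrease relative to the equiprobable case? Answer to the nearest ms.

Equiprobable entropy H₀ = log₂ 6 = 2.5850 bits.
Skewed entropy H = −Σ pᵢ log₂ pᵢ = 1.9167 bits.
ΔRT = b·(H₀ − H) = 165 × 0.6683 = 110.26 ms.

110 ms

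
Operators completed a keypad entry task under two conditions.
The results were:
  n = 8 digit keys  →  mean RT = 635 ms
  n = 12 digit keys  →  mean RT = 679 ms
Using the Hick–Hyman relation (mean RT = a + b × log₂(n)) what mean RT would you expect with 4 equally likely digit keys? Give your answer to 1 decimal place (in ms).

559.8 ms

With log₂ n on the abscissa the relation is linear; from the two conditions:
  b = (679 − 635) / (log₂ 12 − log₂ 8) = 44 / (3.5850 − 3) = 75.218 ms/bit
  a = 635 − 75.218 × 3 = 409.345 ms
Then RT(4) = 409.345 + 75.218 × log₂ 4 = 409.345 + 75.218 × 2 ≈ 559.782 ms.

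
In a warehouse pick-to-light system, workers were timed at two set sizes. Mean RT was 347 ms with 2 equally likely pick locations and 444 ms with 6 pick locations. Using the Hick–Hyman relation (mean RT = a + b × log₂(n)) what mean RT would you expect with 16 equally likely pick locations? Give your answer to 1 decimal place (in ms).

530.6 ms

Solve the two-equation system in a and b:
  b = (444 − 347) / (log₂ 6 − log₂ 2) = 97 / (2.5850 − 1) = 61.200 ms/bit
  a = 347 − 61.200 × 1 = 285.800 ms
Then RT(16) = 285.800 + 61.200 × log₂ 16 = 285.800 + 61.200 × 4 ≈ 530.601 ms.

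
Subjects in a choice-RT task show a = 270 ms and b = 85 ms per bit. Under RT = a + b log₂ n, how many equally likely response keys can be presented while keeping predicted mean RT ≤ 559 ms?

Set 270 + 85·log₂ n ≤ 559 → log₂ n ≤ (559 − 270)/85 = 3.4000.
So n ≤ 2^3.4000 = 10.556; the largest integer n is 10.

10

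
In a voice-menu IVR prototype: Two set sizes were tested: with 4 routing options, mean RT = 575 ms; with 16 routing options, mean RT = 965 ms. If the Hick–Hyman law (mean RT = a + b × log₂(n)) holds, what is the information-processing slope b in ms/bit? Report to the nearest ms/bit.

b = (RT₂ − RT₁)/(log₂ n₂ − log₂ n₁) = (965 − 575)/(4 − 2) = 195 ms/bit.

195 ms/bit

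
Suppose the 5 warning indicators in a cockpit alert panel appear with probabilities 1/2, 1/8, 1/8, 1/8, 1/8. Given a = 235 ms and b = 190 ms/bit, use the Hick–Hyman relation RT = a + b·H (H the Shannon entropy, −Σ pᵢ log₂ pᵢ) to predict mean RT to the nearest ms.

615 ms

H = −Σ pᵢ log₂ pᵢ = 0.5·1 + 0.125·3 + 0.125·3 + 0.125·3 + 0.125·3 = 2.000 bits.
RT = 235 + 190 × 2.000 = 615.00 ms.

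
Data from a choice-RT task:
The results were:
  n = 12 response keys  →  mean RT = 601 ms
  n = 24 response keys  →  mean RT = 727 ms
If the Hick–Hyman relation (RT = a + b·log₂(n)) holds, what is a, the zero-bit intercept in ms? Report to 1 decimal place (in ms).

149.3 ms

The slope on a log₂ axis is (727 − 601) / (4.5850 − 3.5850) = 126.000 ms/bit.
a = RT₁ − b·log₂ n₁ = 601 − 126.000 × 3.5850 = 149.295 ms.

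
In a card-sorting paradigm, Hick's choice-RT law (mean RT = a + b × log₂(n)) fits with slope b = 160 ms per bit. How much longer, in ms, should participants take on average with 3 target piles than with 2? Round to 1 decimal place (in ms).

ΔRT = (a + b log₂ n₂) − (a + b log₂ n₁) = b·(log₂ n₂ − log₂ n₁).
log₂(3) − log₂(2) = 1.5850 − 1 = 0.5850.
ΔRT = 160 × 0.5850 = 93.594 ms.

93.6 ms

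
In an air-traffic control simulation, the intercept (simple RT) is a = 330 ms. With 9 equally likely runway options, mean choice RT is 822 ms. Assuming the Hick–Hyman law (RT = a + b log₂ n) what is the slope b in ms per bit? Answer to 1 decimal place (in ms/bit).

9 alternatives carry log₂ 9 = 3.1699 bits; the choice cost is 822 − 330 = 492 ms, so b = 492/3.1699 = 155.209 ms/bit.

155.2 ms/bit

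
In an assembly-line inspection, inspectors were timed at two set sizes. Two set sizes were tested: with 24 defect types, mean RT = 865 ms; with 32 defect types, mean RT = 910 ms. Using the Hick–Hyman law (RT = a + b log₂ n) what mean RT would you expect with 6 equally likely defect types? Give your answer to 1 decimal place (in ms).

Solve the two-equation system in a and b:
  b = (910 − 865) / (log₂ 32 − log₂ 24) = 45 / (5 − 4.5850) = 108.424 ms/bit
  a = 865 − 108.424 × 4.5850 = 367.880 ms
Then RT(6) = 367.880 + 108.424 × log₂ 6 = 367.880 + 108.424 × 2.5850 ≈ 648.152 ms.

648.2 ms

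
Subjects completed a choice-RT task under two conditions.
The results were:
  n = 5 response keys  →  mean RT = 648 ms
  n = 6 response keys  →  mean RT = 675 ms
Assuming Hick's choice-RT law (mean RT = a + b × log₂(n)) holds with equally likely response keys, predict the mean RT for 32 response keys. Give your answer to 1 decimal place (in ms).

922.9 ms

RT is linear in log₂ n, so two points fix the line:
  b = (675 − 648) / (log₂ 6 − log₂ 5) = 27 / (2.5850 − 2.3219) = 102.648 ms/bit
  a = 648 − 102.648 × 2.3219 = 409.658 ms
Then RT(32) = 409.658 + 102.648 × log₂ 32 = 409.658 + 102.648 × 5 ≈ 922.899 ms.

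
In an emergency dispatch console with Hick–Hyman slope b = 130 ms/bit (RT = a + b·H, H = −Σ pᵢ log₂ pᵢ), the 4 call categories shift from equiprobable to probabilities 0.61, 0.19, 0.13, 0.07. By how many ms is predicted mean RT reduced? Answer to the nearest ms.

The RT saving is b·ΔH. Equiprobable H₀ = log₂(4) = 2.0000 bits; with the given probabilities H = 1.5414 bits.
b·(H₀ − H) = 130 × (2.0000 − 1.5414) = 59.61 ms.

60 ms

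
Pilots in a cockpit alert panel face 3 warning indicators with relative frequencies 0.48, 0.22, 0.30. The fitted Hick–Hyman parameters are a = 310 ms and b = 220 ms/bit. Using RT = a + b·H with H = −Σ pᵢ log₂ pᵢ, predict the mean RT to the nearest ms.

Entropy contributions −pᵢ log₂ pᵢ: 0.5083, 0.4806, 0.5211; sum H = 1.5099 bits.
RT = a + bH = 310 + 220·1.5099 = 642.19 ms.

642 ms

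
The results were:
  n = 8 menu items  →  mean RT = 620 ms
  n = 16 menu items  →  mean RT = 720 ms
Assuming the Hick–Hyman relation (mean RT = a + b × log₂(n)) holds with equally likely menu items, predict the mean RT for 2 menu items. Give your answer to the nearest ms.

Fit slope and intercept:
  b = (720 − 620) / (log₂ 16 − log₂ 8) = 100 / (4 − 3) = 100 ms/bit
  a = 620 − 100 × 3 = 320 ms
Then RT(2) = 320 + 100 × log₂ 2 = 320 + 100 × 1 ≈ 420.000 ms.

420 ms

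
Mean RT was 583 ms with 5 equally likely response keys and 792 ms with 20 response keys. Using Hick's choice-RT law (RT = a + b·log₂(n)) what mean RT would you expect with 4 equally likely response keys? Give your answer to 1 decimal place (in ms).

With log₂ n on the abscissa the relation is linear; from the two conditions:
  b = (792 − 583) / (log₂ 20 − log₂ 5) = 209 / (4.3219 − 2.3219) = 104.500 ms/bit
  a = 583 − 104.500 × 2.3219 = 340.359 ms
Then RT(4) = 340.359 + 104.500 × log₂ 4 = 340.359 + 104.500 × 2 ≈ 549.359 ms.

549.4 ms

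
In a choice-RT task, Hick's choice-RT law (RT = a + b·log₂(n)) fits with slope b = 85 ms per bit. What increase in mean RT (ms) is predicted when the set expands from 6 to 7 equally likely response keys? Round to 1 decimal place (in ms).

Only the slope matters, since a is common to both: ΔRT = b·log₂(n₂/n₁).
log₂(7) − log₂(6) = 2.8074 − 2.5850 = 0.2224.
ΔRT = 85 × 0.2224 = 18.903 ms.

18.9 ms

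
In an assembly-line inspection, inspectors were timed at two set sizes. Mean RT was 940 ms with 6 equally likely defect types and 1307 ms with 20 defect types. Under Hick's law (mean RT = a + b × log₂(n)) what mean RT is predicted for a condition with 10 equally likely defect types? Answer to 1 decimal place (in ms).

With log₂ n on the abscissa the relation is linear; from the two conditions:
  b = (1307 − 940) / (log₂ 20 − log₂ 6) = 367 / (4.3219 − 2.5850) = 211.288 ms/bit
  a = 940 − 211.288 × 2.5850 = 393.828 ms
Then RT(10) = 393.828 + 211.288 × log₂ 10 = 393.828 + 211.288 × 3.3219 ≈ 1095.712 ms.

1095.7 ms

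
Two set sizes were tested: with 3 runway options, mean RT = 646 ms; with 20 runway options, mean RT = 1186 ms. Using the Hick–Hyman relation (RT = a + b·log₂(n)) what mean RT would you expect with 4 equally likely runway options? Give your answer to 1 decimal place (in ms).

727.9 ms

With log₂ n on the abscissa the relation is linear; from the two conditions:
  b = (1186 − 646) / (log₂ 20 − log₂ 3) = 540 / (4.3219 − 1.5850) = 197.299 ms/bit
  a = 646 − 197.299 × 1.5850 = 333.289 ms
Then RT(4) = 333.289 + 197.299 × log₂ 4 = 333.289 + 197.299 × 2 ≈ 727.886 ms.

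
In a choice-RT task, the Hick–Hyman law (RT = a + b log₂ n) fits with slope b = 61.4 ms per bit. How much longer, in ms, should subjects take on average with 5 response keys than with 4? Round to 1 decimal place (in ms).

Only the slope matters, since a is common to both: ΔRT = b·log₂(n₂/n₁).
log₂(5) − log₂(4) = 2.3219 − 2 = 0.3219.
ΔRT = 61.4 × 0.3219 = 19.766 ms.

19.8 ms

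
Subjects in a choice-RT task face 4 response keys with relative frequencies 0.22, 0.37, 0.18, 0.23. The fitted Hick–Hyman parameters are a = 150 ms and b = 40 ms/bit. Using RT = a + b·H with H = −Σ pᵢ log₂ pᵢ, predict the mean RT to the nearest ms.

Entropy contributions −pᵢ log₂ pᵢ: 0.4806, 0.5307, 0.4453, 0.4877; sum H = 1.9443 bits.
RT = a + bH = 150 + 40·1.9443 = 227.77 ms.

228 ms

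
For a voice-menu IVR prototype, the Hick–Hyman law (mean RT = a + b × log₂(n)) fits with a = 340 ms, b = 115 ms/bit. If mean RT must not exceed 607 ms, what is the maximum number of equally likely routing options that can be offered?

4

Information budget: (607 − 340)/115 = 2.3217 bits, so n ≤ 2^2.3217 = 4.999 → at most 4.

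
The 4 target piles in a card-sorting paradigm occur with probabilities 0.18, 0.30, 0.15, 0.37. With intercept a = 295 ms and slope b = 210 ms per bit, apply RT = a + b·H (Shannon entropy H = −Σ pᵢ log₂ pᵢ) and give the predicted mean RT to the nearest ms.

696 ms

H = 0.18·log₂(1/0.18) + 0.30·log₂(1/0.30) + 0.15·log₂(1/0.15) + 0.37·log₂(1/0.37) = 1.9077 bits.
RT = 295 + 210 × 1.9077 = 695.61 ms.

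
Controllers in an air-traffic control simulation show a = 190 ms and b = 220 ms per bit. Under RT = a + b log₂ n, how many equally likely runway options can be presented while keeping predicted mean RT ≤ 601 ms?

Set 190 + 220·log₂ n ≤ 601 → log₂ n ≤ (601 − 190)/220 = 1.8682.
So n ≤ 2^1.8682 = 3.651; the largest integer n is 3.

3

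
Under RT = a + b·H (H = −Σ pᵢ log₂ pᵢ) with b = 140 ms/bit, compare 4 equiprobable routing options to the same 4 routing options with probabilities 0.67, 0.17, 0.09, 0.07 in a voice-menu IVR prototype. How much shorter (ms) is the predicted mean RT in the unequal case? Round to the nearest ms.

84 ms

Equiprobable entropy H₀ = log₂ 4 = 2.0000 bits.
Skewed entropy H = −Σ pᵢ log₂ pᵢ = 1.4029 bits.
ΔRT = b·(H₀ − H) = 140 × 0.5971 = 83.59 ms.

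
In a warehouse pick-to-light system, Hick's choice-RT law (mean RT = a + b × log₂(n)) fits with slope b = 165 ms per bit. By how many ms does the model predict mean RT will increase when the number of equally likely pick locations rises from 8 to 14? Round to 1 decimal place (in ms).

133.2 ms

Only the slope matters, since a is common to both: ΔRT = b·log₂(n₂/n₁).
log₂(14) − log₂(8) = 3.8074 − 3 = 0.8074.
ΔRT = 165 × 0.8074 = 133.214 ms.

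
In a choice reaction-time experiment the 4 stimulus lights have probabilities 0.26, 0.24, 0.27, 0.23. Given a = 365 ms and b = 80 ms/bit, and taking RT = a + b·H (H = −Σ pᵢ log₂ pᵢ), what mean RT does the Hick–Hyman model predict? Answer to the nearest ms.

525 ms

H = 0.26·log₂(1/0.26) + 0.24·log₂(1/0.24) + 0.27·log₂(1/0.27) + 0.23·log₂(1/0.23) = 1.9971 bits.
RT = 365 + 80 × 1.9971 = 524.77 ms.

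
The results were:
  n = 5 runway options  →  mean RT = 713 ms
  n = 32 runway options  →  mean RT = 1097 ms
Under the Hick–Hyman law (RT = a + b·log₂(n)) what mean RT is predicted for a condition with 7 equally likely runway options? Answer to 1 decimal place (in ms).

782.6 ms

RT is linear in log₂ n, so two points fix the line:
  b = (1097 − 713) / (log₂ 32 − log₂ 5) = 384 / (5 − 2.3219) = 143.387 ms/bit
  a = 713 − 143.387 × 2.3219 = 380.066 ms
Then RT(7) = 380.066 + 143.387 × log₂ 7 = 380.066 + 143.387 × 2.8074 ≈ 782.604 ms.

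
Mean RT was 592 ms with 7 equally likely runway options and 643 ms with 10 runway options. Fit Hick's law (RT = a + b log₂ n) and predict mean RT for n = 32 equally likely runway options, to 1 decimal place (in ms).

Fit slope and intercept:
  b = (643 − 592) / (log₂ 10 − log₂ 7) = 51 / (3.3219 − 2.8074) = 99.111 ms/bit
  a = 592 − 99.111 × 2.8074 = 313.759 ms
Then RT(32) = 313.759 + 99.111 × log₂ 32 = 313.759 + 99.111 × 5 ≈ 809.316 ms.

809.3 ms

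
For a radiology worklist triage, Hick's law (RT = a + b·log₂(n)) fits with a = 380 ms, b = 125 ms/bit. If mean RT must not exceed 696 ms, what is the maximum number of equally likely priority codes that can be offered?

5

Set 380 + 125·log₂ n ≤ 696 → log₂ n ≤ (696 − 380)/125 = 2.5280.
So n ≤ 2^2.5280 = 5.768; the largest integer n is 5.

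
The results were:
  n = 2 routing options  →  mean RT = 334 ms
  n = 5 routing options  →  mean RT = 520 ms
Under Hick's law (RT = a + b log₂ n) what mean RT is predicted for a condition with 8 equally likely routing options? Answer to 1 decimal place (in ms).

615.4 ms

Solve the two-equation system in a and b:
  b = (520 − 334) / (log₂ 5 − log₂ 2) = 186 / (2.3219 − 1) = 140.704 ms/bit
  a = 334 − 140.704 × 1 = 193.296 ms
Then RT(8) = 193.296 + 140.704 × log₂ 8 = 193.296 + 140.704 × 3 ≈ 615.407 ms.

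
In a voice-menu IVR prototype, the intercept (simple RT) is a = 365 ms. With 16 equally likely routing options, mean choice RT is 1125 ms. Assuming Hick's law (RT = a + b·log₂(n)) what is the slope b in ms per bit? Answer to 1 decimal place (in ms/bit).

b = (1125 − 365) / log₂(16) = 760 / 4 = 190.000 ms/bit.

190.0 ms/bit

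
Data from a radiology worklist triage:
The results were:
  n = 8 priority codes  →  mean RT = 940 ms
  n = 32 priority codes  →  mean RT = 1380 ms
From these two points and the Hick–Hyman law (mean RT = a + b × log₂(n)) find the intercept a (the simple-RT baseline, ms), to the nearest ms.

b = (RT₂ − RT₁)/(log₂ n₂ − log₂ n₁) = (1380 − 940)/(5 − 3) = 220 ms/bit.
a = RT₁ − b·log₂ n₁ = 940 − 220 × 3 = 280.000 ms.

280 ms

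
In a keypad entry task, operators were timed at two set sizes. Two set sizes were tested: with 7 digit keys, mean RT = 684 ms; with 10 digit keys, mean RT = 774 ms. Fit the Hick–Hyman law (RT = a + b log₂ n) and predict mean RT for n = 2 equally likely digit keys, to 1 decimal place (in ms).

367.9 ms

With log₂ n on the abscissa the relation is linear; from the two conditions:
  b = (774 − 684) / (log₂ 10 − log₂ 7) = 90 / (3.3219 − 2.8074) = 174.902 ms/bit
  a = 684 − 174.902 × 2.8074 = 192.987 ms
Then RT(2) = 192.987 + 174.902 × log₂ 2 = 192.987 + 174.902 × 1 ≈ 367.890 ms.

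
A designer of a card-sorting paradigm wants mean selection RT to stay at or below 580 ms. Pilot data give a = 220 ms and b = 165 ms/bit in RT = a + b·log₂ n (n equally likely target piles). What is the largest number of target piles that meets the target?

Information budget: (580 − 220)/165 = 2.1818 bits, so n ≤ 2^2.1818 = 4.537 → at most 4.

4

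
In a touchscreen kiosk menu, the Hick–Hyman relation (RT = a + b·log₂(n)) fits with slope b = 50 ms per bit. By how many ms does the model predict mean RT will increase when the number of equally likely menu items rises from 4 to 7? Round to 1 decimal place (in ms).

40.4 ms

Only the slope matters, since a is common to both: ΔRT = b·log₂(n₂/n₁).
log₂(7) − log₂(4) = 2.8074 − 2 = 0.8074.
ΔRT = 50 × 0.8074 = 40.368 ms.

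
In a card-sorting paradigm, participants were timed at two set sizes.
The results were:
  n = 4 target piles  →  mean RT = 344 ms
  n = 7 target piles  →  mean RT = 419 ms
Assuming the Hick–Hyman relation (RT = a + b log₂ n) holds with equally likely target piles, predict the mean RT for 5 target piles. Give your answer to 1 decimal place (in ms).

Fit slope and intercept:
  b = (419 − 344) / (log₂ 7 − log₂ 4) = 75 / (2.8074 − 2) = 92.896 ms/bit
  a = 344 − 92.896 × 2 = 158.208 ms
Then RT(5) = 158.208 + 92.896 × log₂ 5 = 158.208 + 92.896 × 2.3219 ≈ 373.906 ms.

373.9 ms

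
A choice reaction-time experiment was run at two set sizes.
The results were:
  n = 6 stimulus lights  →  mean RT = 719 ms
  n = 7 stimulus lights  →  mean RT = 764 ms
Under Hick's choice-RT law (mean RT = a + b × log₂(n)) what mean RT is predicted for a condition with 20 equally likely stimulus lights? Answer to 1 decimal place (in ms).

With log₂ n on the abscissa the relation is linear; from the two conditions:
  b = (764 − 719) / (log₂ 7 − log₂ 6) = 45 / (2.8074 − 2.5850) = 202.345 ms/bit
  a = 719 − 202.345 × 2.5850 = 195.946 ms
Then RT(20) = 195.946 + 202.345 × log₂ 20 = 195.946 + 202.345 × 4.3219 ≈ 1070.466 ms.

1070.5 ms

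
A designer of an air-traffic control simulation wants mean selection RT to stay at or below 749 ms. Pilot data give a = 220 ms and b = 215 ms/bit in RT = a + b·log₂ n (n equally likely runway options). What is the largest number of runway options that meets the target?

5

215·log₂ n ≤ 749 − 220 = 529, giving log₂ n ≤ 2.4605 and n ≤ 5.504. The largest whole number is 5.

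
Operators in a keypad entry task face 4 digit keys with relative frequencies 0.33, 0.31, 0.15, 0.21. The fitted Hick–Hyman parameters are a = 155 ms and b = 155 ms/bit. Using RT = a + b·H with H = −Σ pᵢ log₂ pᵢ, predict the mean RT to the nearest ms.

Entropy contributions −pᵢ log₂ pᵢ: 0.5278, 0.5238, 0.4105, 0.4728; sum H = 1.9350 bits.
RT = a + bH = 155 + 155·1.9350 = 454.92 ms.

455 ms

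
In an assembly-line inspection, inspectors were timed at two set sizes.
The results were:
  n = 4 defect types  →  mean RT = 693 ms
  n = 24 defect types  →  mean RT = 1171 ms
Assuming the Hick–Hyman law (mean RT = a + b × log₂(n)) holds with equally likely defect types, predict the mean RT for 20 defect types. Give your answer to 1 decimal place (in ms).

1122.4 ms

RT is linear in log₂ n, so two points fix the line:
  b = (1171 − 693) / (log₂ 24 − log₂ 4) = 478 / (4.5850 − 2) = 184.916 ms/bit
  a = 693 − 184.916 × 2 = 323.169 ms
Then RT(20) = 323.169 + 184.916 × log₂ 20 = 323.169 + 184.916 × 4.3219 ≈ 1122.361 ms.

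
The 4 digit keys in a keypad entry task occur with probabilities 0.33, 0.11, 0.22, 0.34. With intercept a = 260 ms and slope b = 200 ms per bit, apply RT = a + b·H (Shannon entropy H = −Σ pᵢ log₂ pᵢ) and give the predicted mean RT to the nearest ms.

638 ms

Entropy contributions −pᵢ log₂ pᵢ: 0.5278, 0.3503, 0.4806, 0.5292; sum H = 1.8879 bits.
RT = a + bH = 260 + 200·1.8879 = 637.57 ms.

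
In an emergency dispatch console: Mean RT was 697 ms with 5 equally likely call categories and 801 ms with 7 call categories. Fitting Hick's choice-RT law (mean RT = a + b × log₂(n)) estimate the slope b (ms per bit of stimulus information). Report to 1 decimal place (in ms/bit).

214.2 ms/bit

Slope: b = (801 − 697) / (log₂ 7 − log₂ 5) = 104/0.4854 = 214.244 ms/bit.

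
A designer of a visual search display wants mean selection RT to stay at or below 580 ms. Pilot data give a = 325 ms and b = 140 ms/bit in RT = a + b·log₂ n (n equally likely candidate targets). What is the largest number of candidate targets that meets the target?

3

140·log₂ n ≤ 580 − 325 = 255, giving log₂ n ≤ 1.8214 and n ≤ 3.534. The largest whole number is 3.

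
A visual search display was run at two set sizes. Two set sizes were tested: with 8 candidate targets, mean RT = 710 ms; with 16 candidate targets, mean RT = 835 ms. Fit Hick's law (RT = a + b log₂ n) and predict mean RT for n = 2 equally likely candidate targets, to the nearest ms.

Fit slope and intercept:
  b = (835 − 710) / (log₂ 16 − log₂ 8) = 125 / (4 − 3) = 125 ms/bit
  a = 710 − 125 × 3 = 335 ms
Then RT(2) = 335 + 125 × log₂ 2 = 335 + 125 × 1 ≈ 460.000 ms.

460 ms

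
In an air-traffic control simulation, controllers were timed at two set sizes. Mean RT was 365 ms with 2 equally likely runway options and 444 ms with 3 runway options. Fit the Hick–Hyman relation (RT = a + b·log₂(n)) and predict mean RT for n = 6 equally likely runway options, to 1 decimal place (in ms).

RT is linear in log₂ n, so two points fix the line:
  b = (444 − 365) / (log₂ 3 − log₂ 2) = 79 / (1.5850 − 1) = 135.051 ms/bit
  a = 365 − 135.051 × 1 = 229.949 ms
Then RT(6) = 229.949 + 135.051 × log₂ 6 = 229.949 + 135.051 × 2.5850 ≈ 579.051 ms.

579.1 ms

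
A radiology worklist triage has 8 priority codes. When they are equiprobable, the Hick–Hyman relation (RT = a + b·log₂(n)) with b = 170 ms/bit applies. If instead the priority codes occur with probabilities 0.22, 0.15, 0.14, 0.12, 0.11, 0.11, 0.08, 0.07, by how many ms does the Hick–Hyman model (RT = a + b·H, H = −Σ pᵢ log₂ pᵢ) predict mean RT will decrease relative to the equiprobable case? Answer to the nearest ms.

The RT saving is b·ΔH. Equiprobable H₀ = log₂(8) = 3.0000 bits; with the given probabilities H = 2.9159 bits.
b·(H₀ − H) = 170 × (3.0000 − 2.9159) = 14.29 ms.

14 ms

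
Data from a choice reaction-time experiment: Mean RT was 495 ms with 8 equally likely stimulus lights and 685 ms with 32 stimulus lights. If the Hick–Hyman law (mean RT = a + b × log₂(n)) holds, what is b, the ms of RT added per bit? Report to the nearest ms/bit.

95 ms/bit

Slope: b = (685 − 495) / (log₂ 32 − log₂ 8) = 190/2.0000 = 95 ms/bit.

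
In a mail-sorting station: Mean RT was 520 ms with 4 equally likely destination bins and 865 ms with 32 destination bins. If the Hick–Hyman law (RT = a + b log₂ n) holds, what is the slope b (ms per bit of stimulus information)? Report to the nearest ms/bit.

115 ms/bit

b = (RT₂ − RT₁)/(log₂ n₂ − log₂ n₁) = (865 − 520)/(5 − 2) = 115 ms/bit.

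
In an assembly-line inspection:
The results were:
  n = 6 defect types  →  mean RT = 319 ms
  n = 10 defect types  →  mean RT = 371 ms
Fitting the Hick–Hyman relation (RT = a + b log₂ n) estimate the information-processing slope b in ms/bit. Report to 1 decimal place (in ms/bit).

70.6 ms/bit

The slope on a log₂ axis is (371 − 319) / (3.3219 − 2.5850) = 70.560 ms/bit.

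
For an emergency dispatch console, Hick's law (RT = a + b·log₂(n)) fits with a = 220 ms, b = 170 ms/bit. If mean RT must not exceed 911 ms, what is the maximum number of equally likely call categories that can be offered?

16

Set 220 + 170·log₂ n ≤ 911 → log₂ n ≤ (911 − 220)/170 = 4.0647.
So n ≤ 2^4.0647 = 16.734; the largest integer n is 16.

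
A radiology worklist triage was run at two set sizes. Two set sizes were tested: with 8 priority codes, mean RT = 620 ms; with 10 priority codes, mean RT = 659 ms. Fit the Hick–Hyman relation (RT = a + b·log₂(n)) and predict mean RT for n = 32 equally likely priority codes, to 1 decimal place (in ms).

862.3 ms

Fit slope and intercept:
  b = (659 − 620) / (log₂ 10 − log₂ 8) = 39 / (3.3219 − 3) = 121.145 ms/bit
  a = 620 − 121.145 × 3 = 256.565 ms
Then RT(32) = 256.565 + 121.145 × log₂ 32 = 256.565 + 121.145 × 5 ≈ 862.290 ms.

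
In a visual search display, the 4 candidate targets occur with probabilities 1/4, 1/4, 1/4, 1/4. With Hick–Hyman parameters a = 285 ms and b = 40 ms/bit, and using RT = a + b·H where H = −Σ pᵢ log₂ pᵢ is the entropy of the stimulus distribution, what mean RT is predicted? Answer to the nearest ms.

365 ms

H = −Σ pᵢ log₂ pᵢ = 0.25·2 + 0.25·2 + 0.25·2 + 0.25·2 = 2.000 bits.
RT = 285 + 40 × 2.000 = 365.00 ms.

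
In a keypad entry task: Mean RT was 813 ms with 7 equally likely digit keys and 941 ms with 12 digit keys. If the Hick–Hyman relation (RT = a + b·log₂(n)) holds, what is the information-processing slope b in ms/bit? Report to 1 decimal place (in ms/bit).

164.6 ms/bit

The slope on a log₂ axis is (941 − 813) / (3.5850 − 2.8074) = 164.607 ms/bit.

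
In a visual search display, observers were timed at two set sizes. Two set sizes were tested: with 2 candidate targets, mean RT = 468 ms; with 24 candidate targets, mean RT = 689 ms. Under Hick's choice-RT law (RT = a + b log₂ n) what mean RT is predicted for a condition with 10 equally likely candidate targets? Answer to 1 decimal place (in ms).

611.1 ms

RT is linear in log₂ n, so two points fix the line:
  b = (689 − 468) / (log₂ 24 − log₂ 2) = 221 / (4.5850 − 1) = 61.646 ms/bit
  a = 468 − 61.646 × 1 = 406.354 ms
Then RT(10) = 406.354 + 61.646 × log₂ 10 = 406.354 + 61.646 × 3.3219 ≈ 611.138 ms.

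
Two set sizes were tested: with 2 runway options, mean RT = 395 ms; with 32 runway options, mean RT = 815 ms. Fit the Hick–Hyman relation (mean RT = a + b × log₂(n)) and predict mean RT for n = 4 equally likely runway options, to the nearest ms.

RT is linear in log₂ n, so two points fix the line:
  b = (815 − 395) / (log₂ 32 − log₂ 2) = 420 / (5 − 1) = 105 ms/bit
  a = 395 − 105 × 1 = 290 ms
Then RT(4) = 290 + 105 × log₂ 4 = 290 + 105 × 2 ≈ 500.000 ms.

500 ms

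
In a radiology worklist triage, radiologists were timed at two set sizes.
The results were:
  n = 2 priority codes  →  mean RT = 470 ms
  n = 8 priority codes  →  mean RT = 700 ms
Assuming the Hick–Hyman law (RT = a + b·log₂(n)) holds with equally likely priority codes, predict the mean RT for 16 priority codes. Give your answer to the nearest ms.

815 ms

RT is linear in log₂ n, so two points fix the line:
  b = (700 − 470) / (log₂ 8 − log₂ 2) = 230 / (3 − 1) = 115 ms/bit
  a = 470 − 115 × 1 = 355 ms
Then RT(16) = 355 + 115 × log₂ 16 = 355 + 115 × 4 ≈ 815.000 ms.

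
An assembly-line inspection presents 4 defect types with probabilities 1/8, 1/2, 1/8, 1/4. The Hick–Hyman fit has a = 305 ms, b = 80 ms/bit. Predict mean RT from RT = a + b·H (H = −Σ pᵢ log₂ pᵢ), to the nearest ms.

Each term −pᵢ log₂ pᵢ: 0.125·3 + 0.5·1 + 0.125·3 + 0.25·2; summed, H = 1.750 bits.
Mean RT = a + bH = 305 + 80·1.750 = 445.00 ms.

445 ms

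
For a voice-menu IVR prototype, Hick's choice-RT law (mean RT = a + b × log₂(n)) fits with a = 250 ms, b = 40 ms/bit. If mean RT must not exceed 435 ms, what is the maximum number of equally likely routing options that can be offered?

Set 250 + 40·log₂ n ≤ 435 → log₂ n ≤ (435 − 250)/40 = 4.6250.
So n ≤ 2^4.6250 = 24.675; the largest integer n is 24.

24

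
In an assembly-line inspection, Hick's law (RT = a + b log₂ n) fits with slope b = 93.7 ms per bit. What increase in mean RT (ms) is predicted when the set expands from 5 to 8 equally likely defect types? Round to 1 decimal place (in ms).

63.5 ms

The intercept a cancels: ΔRT = b·(log₂ n₂ − log₂ n₁) = b·log₂(n₂/n₁).
log₂(8) − log₂(5) = 3 − 2.3219 = 0.6781.
ΔRT = 93.7 × 0.6781 = 63.535 ms.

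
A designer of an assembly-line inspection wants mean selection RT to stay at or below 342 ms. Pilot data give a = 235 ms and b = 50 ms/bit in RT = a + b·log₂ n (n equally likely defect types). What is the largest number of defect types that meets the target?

4

Set 235 + 50·log₂ n ≤ 342 → log₂ n ≤ (342 − 235)/50 = 2.1400.
So n ≤ 2^2.1400 = 4.408; the largest integer n is 4.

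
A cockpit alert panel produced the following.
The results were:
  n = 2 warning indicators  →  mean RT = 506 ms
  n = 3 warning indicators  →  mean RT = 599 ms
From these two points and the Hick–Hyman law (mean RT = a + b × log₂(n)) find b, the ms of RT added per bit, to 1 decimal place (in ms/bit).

159.0 ms/bit

Slope: b = (599 − 506) / (log₂ 3 − log₂ 2) = 93/0.5850 = 158.985 ms/bit.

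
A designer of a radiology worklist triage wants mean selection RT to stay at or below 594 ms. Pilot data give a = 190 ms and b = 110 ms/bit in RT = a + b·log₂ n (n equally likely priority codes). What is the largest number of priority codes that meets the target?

110·log₂ n ≤ 594 − 190 = 404, giving log₂ n ≤ 3.6727 and n ≤ 12.753. The largest whole number is 12.

12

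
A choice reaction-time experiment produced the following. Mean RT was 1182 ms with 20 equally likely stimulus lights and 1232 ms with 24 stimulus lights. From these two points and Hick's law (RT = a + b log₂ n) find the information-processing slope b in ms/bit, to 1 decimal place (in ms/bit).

190.1 ms/bit

b = (RT₂ − RT₁)/(log₂ n₂ − log₂ n₁) = (1232 − 1182)/(4.5850 − 4.3219) = 190.089 ms/bit.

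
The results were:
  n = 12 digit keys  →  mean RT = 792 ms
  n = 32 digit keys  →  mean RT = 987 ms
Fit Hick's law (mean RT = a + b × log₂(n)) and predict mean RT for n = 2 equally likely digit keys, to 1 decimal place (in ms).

435.8 ms

RT is linear in log₂ n, so two points fix the line:
  b = (987 − 792) / (log₂ 32 − log₂ 12) = 195 / (5 − 3.5850) = 137.806 ms/bit
  a = 792 − 137.806 × 3.5850 = 297.972 ms
Then RT(2) = 297.972 + 137.806 × log₂ 2 = 297.972 + 137.806 × 1 ≈ 435.778 ms.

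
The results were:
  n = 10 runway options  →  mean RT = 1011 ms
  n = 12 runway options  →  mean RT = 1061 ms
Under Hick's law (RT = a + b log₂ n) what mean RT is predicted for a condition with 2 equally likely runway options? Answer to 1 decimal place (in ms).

569.6 ms

Fit slope and intercept:
  b = (1061 − 1011) / (log₂ 12 − log₂ 10) = 50 / (3.5850 − 3.3219) = 190.089 ms/bit
  a = 1011 − 190.089 × 3.3219 = 379.537 ms
Then RT(2) = 379.537 + 190.089 × log₂ 2 = 379.537 + 190.089 × 1 ≈ 569.627 ms.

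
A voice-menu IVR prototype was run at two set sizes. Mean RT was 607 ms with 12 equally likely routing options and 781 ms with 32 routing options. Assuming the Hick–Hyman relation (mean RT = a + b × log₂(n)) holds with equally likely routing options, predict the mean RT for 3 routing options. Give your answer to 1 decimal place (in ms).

361.1 ms

RT is linear in log₂ n, so two points fix the line:
  b = (781 − 607) / (log₂ 32 − log₂ 12) = 174 / (5 − 3.5850) = 122.965 ms/bit
  a = 607 − 122.965 × 3.5850 = 166.175 ms
Then RT(3) = 166.175 + 122.965 × log₂ 3 = 166.175 + 122.965 × 1.5850 ≈ 361.070 ms.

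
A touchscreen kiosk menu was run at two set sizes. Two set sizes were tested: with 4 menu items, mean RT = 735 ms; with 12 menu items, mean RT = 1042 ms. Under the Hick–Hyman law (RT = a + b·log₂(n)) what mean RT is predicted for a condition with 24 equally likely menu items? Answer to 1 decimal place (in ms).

1235.7 ms

RT is linear in log₂ n, so two points fix the line:
  b = (1042 − 735) / (log₂ 12 − log₂ 4) = 307 / (3.5850 − 2) = 193.695 ms/bit
  a = 735 − 193.695 × 2 = 347.609 ms
Then RT(24) = 347.609 + 193.695 × log₂ 24 = 347.609 + 193.695 × 4.5850 ≈ 1235.695 ms.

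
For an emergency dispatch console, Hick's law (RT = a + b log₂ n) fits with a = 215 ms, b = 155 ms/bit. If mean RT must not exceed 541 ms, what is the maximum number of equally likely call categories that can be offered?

4

155·log₂ n ≤ 541 − 215 = 326, giving log₂ n ≤ 2.1032 and n ≤ 4.297. The largest whole number is 4.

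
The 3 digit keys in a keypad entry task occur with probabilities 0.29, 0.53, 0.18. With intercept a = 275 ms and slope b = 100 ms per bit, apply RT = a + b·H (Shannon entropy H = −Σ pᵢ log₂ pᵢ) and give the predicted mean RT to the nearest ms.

420 ms

Entropy contributions −pᵢ log₂ pᵢ: 0.5179, 0.4854, 0.4453; sum H = 1.4487 bits.
RT = a + bH = 275 + 100·1.4487 = 419.87 ms.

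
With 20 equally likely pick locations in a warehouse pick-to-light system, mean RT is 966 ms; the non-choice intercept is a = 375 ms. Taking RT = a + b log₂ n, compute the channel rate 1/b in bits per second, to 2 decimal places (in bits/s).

7.31 bits/s

b = (966 − 375)/log₂ 20 = 591/4.3219 = 136.745 ms per bit = 0.13674 s/bit; the reciprocal is 7.313 bits/s.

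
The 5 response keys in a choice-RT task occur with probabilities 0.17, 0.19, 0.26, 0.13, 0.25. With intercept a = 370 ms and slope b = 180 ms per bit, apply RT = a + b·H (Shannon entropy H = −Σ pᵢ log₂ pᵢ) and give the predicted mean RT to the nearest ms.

H = 0.17·log₂(1/0.17) + 0.19·log₂(1/0.19) + 0.26·log₂(1/0.26) + 0.13·log₂(1/0.13) + 0.25·log₂(1/0.25) = 2.2777 bits.
RT = 370 + 180 × 2.2777 = 779.99 ms.

780 ms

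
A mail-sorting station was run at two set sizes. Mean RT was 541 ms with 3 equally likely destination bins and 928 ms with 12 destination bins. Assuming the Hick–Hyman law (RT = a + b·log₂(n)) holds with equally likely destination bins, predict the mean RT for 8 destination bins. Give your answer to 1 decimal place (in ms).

814.8 ms

With log₂ n on the abscissa the relation is linear; from the two conditions:
  b = (928 − 541) / (log₂ 12 − log₂ 3) = 387 / (3.5850 − 1.5850) = 193.500 ms/bit
  a = 541 − 193.500 × 1.5850 = 234.310 ms
Then RT(8) = 234.310 + 193.500 × log₂ 8 = 234.310 + 193.500 × 3 ≈ 814.810 ms.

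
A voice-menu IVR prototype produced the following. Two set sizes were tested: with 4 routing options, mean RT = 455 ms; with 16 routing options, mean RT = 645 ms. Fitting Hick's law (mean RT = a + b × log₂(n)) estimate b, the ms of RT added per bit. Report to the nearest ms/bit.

b = (RT₂ − RT₁)/(log₂ n₂ − log₂ n₁) = (645 − 455)/(4 − 2) = 95 ms/bit.

95 ms/bit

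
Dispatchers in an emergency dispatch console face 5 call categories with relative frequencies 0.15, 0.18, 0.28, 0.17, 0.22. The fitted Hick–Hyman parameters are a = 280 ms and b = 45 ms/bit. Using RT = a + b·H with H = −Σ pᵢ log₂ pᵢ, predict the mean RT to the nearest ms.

383 ms

H = 0.15·log₂(1/0.15) + 0.18·log₂(1/0.18) + 0.28·log₂(1/0.28) + 0.17·log₂(1/0.17) + 0.22·log₂(1/0.22) = 2.2852 bits.
RT = 280 + 45 × 2.2852 = 382.84 ms.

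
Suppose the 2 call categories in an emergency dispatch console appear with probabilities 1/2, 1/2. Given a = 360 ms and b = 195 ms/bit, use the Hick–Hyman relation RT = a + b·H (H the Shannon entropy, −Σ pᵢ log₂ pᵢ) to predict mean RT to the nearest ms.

H = −Σ pᵢ log₂ pᵢ = 0.5·1 + 0.5·1 = 1.000 bits.
RT = 360 + 195 × 1.000 = 555.00 ms.

555 ms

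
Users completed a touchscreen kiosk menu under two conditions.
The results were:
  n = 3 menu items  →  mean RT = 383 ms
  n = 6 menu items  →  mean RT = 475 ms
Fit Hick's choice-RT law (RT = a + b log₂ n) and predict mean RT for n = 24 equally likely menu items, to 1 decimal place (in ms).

659.0 ms

Solve the two-equation system in a and b:
  b = (475 − 383) / (log₂ 6 − log₂ 3) = 92 / (2.5850 − 1.5850) = 92.000 ms/bit
  a = 383 − 92.000 × 1.5850 = 237.183 ms
Then RT(24) = 237.183 + 92.000 × log₂ 24 = 237.183 + 92.000 × 4.5850 ≈ 659.000 ms.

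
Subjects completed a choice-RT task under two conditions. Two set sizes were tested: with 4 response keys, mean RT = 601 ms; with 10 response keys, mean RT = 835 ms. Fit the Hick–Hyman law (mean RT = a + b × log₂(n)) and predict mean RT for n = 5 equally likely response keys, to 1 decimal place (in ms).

658.0 ms

Solve the two-equation system in a and b:
  b = (835 − 601) / (log₂ 10 − log₂ 4) = 234 / (3.3219 − 2) = 177.014 ms/bit
  a = 601 − 177.014 × 2 = 246.972 ms
Then RT(5) = 246.972 + 177.014 × log₂ 5 = 246.972 + 177.014 × 2.3219 ≈ 657.986 ms.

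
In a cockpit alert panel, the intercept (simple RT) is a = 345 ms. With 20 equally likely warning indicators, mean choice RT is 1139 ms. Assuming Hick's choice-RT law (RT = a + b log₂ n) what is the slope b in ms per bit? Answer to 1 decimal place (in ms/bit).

20 alternatives carry log₂ 20 = 4.3219 bits; the choice cost is 1139 − 345 = 794 ms, so b = 794/4.3219 = 183.714 ms/bit.

183.7 ms/bit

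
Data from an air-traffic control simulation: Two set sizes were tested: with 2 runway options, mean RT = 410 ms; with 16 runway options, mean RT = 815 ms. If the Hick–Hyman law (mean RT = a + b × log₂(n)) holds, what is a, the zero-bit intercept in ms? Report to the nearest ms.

The slope on a log₂ axis is (815 − 410) / (4 − 1) = 135 ms/bit.
Intercept: a = 410 − 135·log₂(2) = 275.000 ms.

275 ms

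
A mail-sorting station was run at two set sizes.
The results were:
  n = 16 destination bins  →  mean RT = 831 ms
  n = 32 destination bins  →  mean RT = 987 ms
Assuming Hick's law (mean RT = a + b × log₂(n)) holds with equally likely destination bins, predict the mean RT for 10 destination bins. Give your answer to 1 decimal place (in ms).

725.2 ms

RT is linear in log₂ n, so two points fix the line:
  b = (987 − 831) / (log₂ 32 − log₂ 16) = 156 / (5 − 4) = 156.000 ms/bit
  a = 831 − 156.000 × 4 = 207.000 ms
Then RT(10) = 207.000 + 156.000 × log₂ 10 = 207.000 + 156.000 × 3.3219 ≈ 725.221 ms.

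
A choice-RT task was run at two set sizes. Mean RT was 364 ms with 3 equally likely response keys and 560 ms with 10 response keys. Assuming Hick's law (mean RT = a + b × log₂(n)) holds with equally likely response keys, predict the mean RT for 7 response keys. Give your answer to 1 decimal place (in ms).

RT is linear in log₂ n, so two points fix the line:
  b = (560 − 364) / (log₂ 10 − log₂ 3) = 196 / (3.3219 − 1.5850) = 112.840 ms/bit
  a = 364 − 112.840 × 1.5850 = 185.152 ms
Then RT(7) = 185.152 + 112.840 × log₂ 7 = 185.152 + 112.840 × 2.8074 ≈ 501.935 ms.

501.9 ms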